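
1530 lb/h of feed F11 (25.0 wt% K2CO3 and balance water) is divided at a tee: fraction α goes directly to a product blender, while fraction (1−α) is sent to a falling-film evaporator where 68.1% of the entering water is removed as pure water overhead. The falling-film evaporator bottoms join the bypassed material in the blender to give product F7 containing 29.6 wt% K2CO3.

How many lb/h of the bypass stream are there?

All 1530×0.250 = 382.5 lb/h of K2CO3 reaches F7, so F7 = 382.5/0.296 = 1292.2 lb/h and vapour = 237.77 lb/h.
The evaporator receives (1−α)·1530 of feed at 0.750 water and removes 0.681 of that water:
0.681×0.750×(1−α)×1530 = 237.77
(1−α) = 237.77/781.45 = 0.3043;  α = 0.6957.
Bypass flow = 0.6957×1530 = 1064.5 lb/h.

1064 lb/h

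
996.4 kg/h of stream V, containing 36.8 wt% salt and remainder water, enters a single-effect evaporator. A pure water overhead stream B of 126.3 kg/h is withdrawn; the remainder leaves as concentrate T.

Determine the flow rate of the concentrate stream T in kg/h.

870.1 kg/h

Concentrate = 996.4 − 126.3 = 870.1 kg/h.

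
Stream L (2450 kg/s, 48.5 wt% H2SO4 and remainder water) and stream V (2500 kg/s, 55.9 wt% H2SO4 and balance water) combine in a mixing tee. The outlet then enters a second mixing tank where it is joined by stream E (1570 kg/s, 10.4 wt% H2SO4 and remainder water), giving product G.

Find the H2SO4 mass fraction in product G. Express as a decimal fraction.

0.422

Overall, product flow = 6520 kg/s.
H2SO4 in = 2450×0.485 + 2500×0.559 + 1570×0.104 = 2749 kg/s.
H2SO4 fraction in G = 0.422.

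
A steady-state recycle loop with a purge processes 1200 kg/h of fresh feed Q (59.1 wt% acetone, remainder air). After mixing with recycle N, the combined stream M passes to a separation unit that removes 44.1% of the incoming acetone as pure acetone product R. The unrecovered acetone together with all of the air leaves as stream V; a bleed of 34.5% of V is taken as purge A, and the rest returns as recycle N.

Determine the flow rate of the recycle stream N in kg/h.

1341 kg/h

air enters only via Q and leaves only via the purge: 1200×0.409 = 0.345×(air in V), and the separation unit passes all air, so air in M = air in V = 1422.6 kg/h.
acetone in M: m_A = 1200×0.591 + (1−0.345)·(1−0.441)·m_A, so m_A = 709.2/0.6339 = 1118.9 kg/h.
V = (1−0.441)×1118.9 + 1422.6 = 2048.1 kg/h.
Recycle N = (1−0.345)×2048.1 = 1341.5 kg/h.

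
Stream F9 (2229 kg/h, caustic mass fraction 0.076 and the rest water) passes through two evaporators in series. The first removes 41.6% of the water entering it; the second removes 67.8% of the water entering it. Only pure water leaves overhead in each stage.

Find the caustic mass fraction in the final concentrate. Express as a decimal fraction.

water in feed = 2229×0.924 = 2059.6 kg/h.
After stage 1: water left = (1−0.416)×2059.6 = 1202.8; stream total = 1372.2 kg/h.
After stage 2: water left = (1−0.678)×1202.8 = 387.3; final concentrate = 556.71 kg/h.
caustic fraction = 169.4/556.71 = 0.304.

0.304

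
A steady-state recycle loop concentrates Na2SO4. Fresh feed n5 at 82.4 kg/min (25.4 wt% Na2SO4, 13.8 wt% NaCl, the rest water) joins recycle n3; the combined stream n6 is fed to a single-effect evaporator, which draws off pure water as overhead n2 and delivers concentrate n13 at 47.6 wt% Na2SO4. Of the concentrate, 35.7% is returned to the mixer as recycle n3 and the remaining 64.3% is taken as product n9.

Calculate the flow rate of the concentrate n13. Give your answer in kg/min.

68.38 kg/min

Overall Na2SO4 balance (none leaves overhead): Na2SO4 in fresh feed = Na2SO4 in product, i.e. 82.4×0.254 = (1−0.357)·n13·0.476.
n13 = 20.93/(0.476×0.643) = 68.382 kg/min.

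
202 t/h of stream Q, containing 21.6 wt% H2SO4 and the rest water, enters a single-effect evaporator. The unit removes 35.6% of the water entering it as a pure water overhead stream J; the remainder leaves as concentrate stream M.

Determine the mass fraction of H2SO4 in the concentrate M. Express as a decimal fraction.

0.2996

H2SO4 is not removed: 202×0.216 = 43.632 t/h of H2SO4 enters M.
water entering = 202×0.784 = 158.37 t/h; overhead removed = 0.356×158.37 = 56.379 t/h.
Concentrate = 202 − 56.379 = 145.62 t/h.
Mass fraction = 43.632/145.62 = 0.2996.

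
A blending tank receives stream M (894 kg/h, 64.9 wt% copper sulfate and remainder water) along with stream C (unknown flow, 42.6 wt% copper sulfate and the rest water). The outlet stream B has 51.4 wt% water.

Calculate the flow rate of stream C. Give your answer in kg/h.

Let C be the unknown flow. Total out = 894 + C.
water balance: 313.79 + 0.574·C = 0.514·(894 + C)
(0.574 − 0.514)·C = 0.514×894 − 313.79 = 145.72
C = 145.72 / 0.060 = 2428.7 kg/h

2429 kg/h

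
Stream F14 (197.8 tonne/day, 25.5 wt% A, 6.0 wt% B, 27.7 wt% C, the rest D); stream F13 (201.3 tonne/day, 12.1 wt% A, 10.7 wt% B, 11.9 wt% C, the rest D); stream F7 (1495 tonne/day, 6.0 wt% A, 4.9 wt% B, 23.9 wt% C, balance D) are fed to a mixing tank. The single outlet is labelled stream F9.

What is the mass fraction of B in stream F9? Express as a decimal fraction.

0.056

Total flow out = 197.8 + 201.3 + 1495 = 1894.1 tonne/day.
B in = 197.8×0.060 + 201.3×0.107 + 1495×0.049 = 106.66 tonne/day.
B mass fraction in F9 = 106.66/1894.1 = 0.056.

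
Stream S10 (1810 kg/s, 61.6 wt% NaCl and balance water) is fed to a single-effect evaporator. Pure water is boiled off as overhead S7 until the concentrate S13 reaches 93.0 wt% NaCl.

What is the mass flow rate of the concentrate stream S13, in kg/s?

NaCl is conserved: 1810×0.616 = 1115 kg/s all reports to the concentrate.
Concentrate = 1115/(target fraction) = 1198.9 kg/s.

1199 kg/s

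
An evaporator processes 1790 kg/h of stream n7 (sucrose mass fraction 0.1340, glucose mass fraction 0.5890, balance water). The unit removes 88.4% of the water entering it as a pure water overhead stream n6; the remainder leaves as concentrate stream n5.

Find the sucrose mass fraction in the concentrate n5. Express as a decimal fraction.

0.1775

sucrose is not removed: 1790×0.134 = 239.86 kg/h of sucrose enters n5.
water entering = 1790×0.277 = 495.83 kg/h; overhead removed = 0.884×495.83 = 438.31 kg/h.
Concentrate = 1790 − 438.31 = 1351.7 kg/h.
Mass fraction = 239.86/1351.7 = 0.1775.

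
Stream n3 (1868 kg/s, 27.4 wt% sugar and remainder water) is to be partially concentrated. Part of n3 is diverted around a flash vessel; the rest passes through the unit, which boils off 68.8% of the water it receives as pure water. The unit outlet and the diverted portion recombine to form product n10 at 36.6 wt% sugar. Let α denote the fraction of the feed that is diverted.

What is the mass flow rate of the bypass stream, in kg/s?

All 1868×0.274 = 511.83 kg/s of sugar reaches n10, so n10 = 511.83/0.366 = 1398.4 kg/s and vapour = 469.55 kg/s.
The evaporator receives (1−α)·1868 of feed at 0.726 water and removes 0.688 of that water:
0.688×0.726×(1−α)×1868 = 469.55
(1−α) = 469.55/933.04 = 0.5032;  α = 0.4968.
Bypass flow = 0.4968×1868 = 927.93 kg/s.

927.9 kg/s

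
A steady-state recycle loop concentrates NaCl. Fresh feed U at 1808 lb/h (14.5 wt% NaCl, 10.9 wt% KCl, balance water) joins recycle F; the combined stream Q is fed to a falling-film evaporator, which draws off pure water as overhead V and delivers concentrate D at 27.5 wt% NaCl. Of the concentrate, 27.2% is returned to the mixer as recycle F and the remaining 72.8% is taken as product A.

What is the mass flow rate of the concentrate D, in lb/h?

1309 lb/h

Overall NaCl balance (none leaves overhead): NaCl in fresh feed = NaCl in product, i.e. 1808×0.145 = (1−0.272)·D·0.275.
D = 262.16/(0.275×0.728) = 1309.5 lb/h.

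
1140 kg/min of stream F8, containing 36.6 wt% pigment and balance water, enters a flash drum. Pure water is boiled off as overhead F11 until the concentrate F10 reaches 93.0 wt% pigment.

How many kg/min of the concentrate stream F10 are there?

pigment is conserved: 1140×0.366 = 417.24 kg/min all reports to the concentrate.
Concentrate = 417.24/(target fraction) = 448.65 kg/min.

448.6 kg/min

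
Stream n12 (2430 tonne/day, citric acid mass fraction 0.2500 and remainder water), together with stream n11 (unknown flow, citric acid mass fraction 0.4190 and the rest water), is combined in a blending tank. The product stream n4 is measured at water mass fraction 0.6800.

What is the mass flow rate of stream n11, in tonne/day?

Let n11 be the unknown flow. Total out = 2430 + n11.
water balance: 1822.5 + 0.581·n11 = 0.680·(2430 + n11)
(0.581 − 0.680)·n11 = 0.680×2430 − 1822.5 = -170.1
n11 = -170.1 / -0.099 = 1718.2 tonne/day

1718 tonne/day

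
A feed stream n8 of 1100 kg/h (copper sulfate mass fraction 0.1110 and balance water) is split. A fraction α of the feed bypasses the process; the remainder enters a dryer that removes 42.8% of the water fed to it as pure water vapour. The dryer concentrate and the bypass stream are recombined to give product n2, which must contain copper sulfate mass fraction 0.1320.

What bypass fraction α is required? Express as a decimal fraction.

All 1100×0.111 = 122.1 kg/h of copper sulfate reaches n2, so n2 = 122.1/0.132 = 925 kg/h and vapour = 175 kg/h.
The evaporator receives (1−α)·1100 of feed at 0.889 water and removes 0.428 of that water:
0.428×0.889×(1−α)×1100 = 175
(1−α) = 175/418.54 = 0.4181;  α = 0.5819.

0.582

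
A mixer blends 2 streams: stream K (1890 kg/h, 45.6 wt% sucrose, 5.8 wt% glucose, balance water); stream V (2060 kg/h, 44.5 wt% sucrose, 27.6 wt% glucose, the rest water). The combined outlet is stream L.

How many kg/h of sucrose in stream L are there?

sucrose out = sucrose in = 1890×0.456 + 2060×0.445 = 1778.5 kg/h.

1779 kg/h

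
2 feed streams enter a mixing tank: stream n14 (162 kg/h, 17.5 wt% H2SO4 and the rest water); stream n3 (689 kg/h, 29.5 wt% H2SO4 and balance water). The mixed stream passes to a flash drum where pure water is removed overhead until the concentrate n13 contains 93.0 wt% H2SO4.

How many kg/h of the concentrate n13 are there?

H2SO4 entering = 162×0.175 + 689×0.295 = 231.6 kg/h.
All H2SO4 reports to n13, so n13 = 231.6/0.930 = 249.04 kg/h.

249 kg/h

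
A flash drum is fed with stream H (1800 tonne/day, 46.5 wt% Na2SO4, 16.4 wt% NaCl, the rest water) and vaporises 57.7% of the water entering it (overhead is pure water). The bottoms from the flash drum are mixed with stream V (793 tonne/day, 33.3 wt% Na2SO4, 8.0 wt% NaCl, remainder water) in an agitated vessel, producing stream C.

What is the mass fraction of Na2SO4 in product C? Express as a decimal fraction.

Vapour removed = 0.577×0.371×1800 = 385.32 tonne/day; concentrate = 1414.7 tonne/day.
Na2SO4 reaching the mixer = 837 (from concentrate) + 793×0.333 = 1101.1 tonne/day.
Product flow = 1414.7 + 793 = 2207.7 tonne/day; Na2SO4 fraction = 0.4987.

0.4987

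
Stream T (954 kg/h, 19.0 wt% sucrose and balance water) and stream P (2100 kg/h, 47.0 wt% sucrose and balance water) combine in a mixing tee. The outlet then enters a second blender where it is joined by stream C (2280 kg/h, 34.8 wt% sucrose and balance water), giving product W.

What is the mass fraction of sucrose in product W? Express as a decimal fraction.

Overall, product flow = 5334 kg/h.
sucrose in = 954×0.190 + 2100×0.470 + 2280×0.348 = 1961.7 kg/h.
sucrose fraction in W = 0.3678.

0.3678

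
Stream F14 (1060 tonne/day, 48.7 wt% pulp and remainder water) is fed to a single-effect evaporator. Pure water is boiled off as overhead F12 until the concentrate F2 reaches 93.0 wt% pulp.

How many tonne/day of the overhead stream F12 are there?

pulp is conserved: 1060×0.487 = 516.22 tonne/day all reports to the concentrate.
Concentrate = 516.22/(target fraction) = 555.08 tonne/day.
Overhead = 1060 − 555.08 = 504.92 tonne/day.

504.9 tonne/day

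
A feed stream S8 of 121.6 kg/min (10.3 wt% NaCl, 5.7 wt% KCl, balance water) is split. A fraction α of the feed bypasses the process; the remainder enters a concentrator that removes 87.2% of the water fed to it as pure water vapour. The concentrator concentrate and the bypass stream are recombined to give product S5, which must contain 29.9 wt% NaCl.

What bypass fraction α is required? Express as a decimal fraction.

0.105

All 121.6×0.103 = 12.525 kg/min of NaCl reaches S5, so S5 = 12.525/0.299 = 41.889 kg/min and vapour = 79.711 kg/min.
The evaporator receives (1−α)·121.6 of feed at 0.840 water and removes 0.872 of that water:
0.872×0.840×(1−α)×121.6 = 79.711
(1−α) = 79.711/89.07 = 0.8949;  α = 0.1051.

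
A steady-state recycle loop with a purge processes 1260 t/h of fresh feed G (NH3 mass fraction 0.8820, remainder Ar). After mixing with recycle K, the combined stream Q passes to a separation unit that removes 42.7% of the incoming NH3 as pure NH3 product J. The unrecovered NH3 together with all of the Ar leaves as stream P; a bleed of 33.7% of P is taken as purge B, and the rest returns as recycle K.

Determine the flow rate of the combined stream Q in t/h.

2233 t/h

Ar enters only via G and leaves only via the purge: 1260×0.118 = 0.337×(Ar in P), and the separation unit passes all Ar, so Ar in Q = Ar in P = 441.19 t/h.
NH3 in Q: m_A = 1260×0.882 + (1−0.337)·(1−0.427)·m_A, so m_A = 1111.3/0.6201 = 1792.2 t/h.
Q = 1792.2 + 441.19 = 2233.3 t/h.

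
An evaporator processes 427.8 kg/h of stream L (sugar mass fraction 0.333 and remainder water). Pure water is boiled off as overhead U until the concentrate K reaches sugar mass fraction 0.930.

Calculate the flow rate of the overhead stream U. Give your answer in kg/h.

sugar is conserved: 427.8×0.333 = 142.46 kg/h all reports to the concentrate.
Concentrate = 142.46/(target fraction) = 153.18 kg/h.
Overhead = 427.8 − 153.18 = 274.62 kg/h.

274.6 kg/h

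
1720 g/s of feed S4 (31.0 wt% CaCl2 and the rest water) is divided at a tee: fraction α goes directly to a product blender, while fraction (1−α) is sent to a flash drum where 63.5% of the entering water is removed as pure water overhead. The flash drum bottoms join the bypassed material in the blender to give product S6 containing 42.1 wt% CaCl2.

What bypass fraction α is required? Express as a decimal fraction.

All 1720×0.310 = 533.2 g/s of CaCl2 reaches S6, so S6 = 533.2/0.421 = 1266.5 g/s and vapour = 453.49 g/s.
The evaporator receives (1−α)·1720 of feed at 0.690 water and removes 0.635 of that water:
0.635×0.690×(1−α)×1720 = 453.49
(1−α) = 453.49/753.62 = 0.6018;  α = 0.3982.

0.398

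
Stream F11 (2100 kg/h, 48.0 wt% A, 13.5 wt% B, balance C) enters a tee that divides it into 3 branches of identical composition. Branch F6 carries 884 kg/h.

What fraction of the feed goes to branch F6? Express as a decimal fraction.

0.421

Fraction to F6 = 884/2100 = 0.4210.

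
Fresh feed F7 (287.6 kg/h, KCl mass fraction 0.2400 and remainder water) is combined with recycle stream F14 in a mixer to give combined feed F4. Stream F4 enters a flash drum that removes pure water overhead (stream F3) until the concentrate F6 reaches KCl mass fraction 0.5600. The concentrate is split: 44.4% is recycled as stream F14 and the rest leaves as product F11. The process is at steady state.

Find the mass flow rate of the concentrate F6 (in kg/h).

Overall KCl balance (none leaves overhead): KCl in fresh feed = KCl in product, i.e. 287.6×0.240 = (1−0.444)·F6·0.560.
F6 = 69.024/(0.560×0.556) = 221.69 kg/h.

221.7 kg/h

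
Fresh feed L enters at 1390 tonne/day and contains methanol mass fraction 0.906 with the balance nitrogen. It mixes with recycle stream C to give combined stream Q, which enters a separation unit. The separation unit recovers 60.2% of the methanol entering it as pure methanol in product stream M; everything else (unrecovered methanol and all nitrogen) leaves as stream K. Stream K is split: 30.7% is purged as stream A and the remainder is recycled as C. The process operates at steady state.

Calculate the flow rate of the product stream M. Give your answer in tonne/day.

1047 tonne/day

methanol in Q: m_A = 1390×0.906 + (1−0.307)·(1−0.602)·m_A, so m_A = 1259.3/0.7242 = 1739 tonne/day.
Product M = 0.602×1739 = 1046.9 tonne/day.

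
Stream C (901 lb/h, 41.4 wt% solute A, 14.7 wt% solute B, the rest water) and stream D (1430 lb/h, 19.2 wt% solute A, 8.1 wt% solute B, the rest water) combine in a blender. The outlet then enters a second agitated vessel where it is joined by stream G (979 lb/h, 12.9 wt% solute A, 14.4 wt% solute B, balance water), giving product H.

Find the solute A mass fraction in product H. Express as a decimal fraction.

0.2338

Overall, product flow = 3310 lb/h.
solute A in = 901×0.414 + 1430×0.192 + 979×0.129 = 773.87 lb/h.
solute A fraction in H = 0.2338.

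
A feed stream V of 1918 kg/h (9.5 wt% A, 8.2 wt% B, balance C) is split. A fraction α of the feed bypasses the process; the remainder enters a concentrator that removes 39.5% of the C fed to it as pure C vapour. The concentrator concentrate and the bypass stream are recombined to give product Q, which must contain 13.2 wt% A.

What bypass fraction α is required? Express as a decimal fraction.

All 1918×0.095 = 182.21 kg/h of A reaches Q, so Q = 182.21/0.132 = 1380.4 kg/h and vapour = 537.62 kg/h.
The evaporator receives (1−α)·1918 of feed at 0.823 C and removes 0.395 of that C:
0.395×0.823×(1−α)×1918 = 537.62
(1−α) = 537.62/623.51 = 0.8622;  α = 0.1378.

0.138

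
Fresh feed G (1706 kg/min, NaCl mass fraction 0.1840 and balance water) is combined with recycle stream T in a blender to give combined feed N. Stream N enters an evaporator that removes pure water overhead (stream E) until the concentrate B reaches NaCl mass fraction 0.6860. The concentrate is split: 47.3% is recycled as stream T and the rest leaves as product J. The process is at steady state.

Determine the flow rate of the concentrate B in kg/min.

868.3 kg/min

Overall NaCl balance (none leaves overhead): NaCl in fresh feed = NaCl in product, i.e. 1706×0.184 = (1−0.473)·B·0.686.
B = 313.9/(0.686×0.527) = 868.28 kg/min.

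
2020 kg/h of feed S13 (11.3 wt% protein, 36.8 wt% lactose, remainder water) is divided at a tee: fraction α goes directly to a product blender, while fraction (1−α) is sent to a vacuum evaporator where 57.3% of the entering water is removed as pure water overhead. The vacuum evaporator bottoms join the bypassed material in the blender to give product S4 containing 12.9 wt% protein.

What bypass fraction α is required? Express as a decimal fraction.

0.583

All 2020×0.113 = 228.26 kg/h of protein reaches S4, so S4 = 228.26/0.129 = 1769.5 kg/h and vapour = 250.54 kg/h.
The evaporator receives (1−α)·2020 of feed at 0.519 water and removes 0.573 of that water:
0.573×0.519×(1−α)×2020 = 250.54
(1−α) = 250.54/600.72 = 0.4171;  α = 0.5829.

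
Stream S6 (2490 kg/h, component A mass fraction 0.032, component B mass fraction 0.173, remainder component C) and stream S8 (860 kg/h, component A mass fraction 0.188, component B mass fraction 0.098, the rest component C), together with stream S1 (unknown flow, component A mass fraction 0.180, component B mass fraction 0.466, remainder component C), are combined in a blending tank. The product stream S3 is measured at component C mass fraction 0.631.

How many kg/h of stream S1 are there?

1732 kg/h

Let S1 be the unknown flow. Total out = 3350 + S1.
component C balance: 2593.6 + 0.354·S1 = 0.631·(3350 + S1)
(0.354 − 0.631)·S1 = 0.631×3350 − 2593.6 = -479.74
S1 = -479.74 / -0.277 = 1731.9 kg/h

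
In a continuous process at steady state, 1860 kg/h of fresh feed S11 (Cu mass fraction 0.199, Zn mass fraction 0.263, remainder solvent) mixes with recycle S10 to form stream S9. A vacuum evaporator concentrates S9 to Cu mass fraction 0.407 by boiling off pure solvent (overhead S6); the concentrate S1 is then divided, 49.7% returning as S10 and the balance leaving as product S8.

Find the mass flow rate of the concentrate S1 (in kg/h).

1808 kg/h

Overall Cu balance (none leaves overhead): Cu in fresh feed = Cu in product, i.e. 1860×0.199 = (1−0.497)·S1·0.407.
S1 = 370.14/(0.407×0.503) = 1808 kg/h.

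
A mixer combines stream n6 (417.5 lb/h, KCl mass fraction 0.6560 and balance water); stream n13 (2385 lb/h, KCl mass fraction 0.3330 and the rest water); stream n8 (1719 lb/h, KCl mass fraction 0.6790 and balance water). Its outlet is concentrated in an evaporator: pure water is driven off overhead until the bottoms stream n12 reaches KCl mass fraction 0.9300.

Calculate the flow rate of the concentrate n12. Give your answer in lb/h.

2404 lb/h

KCl entering = 417.5×0.656 + 2385×0.333 + 1719×0.679 = 2235.3 lb/h.
All KCl reports to n12, so n12 = 2235.3/0.930 = 2403.5 lb/h.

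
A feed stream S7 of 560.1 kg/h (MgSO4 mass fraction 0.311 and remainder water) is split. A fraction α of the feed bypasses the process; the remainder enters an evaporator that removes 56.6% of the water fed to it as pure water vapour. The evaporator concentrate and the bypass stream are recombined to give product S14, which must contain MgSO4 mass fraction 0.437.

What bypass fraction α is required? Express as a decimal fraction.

All 560.1×0.311 = 174.19 kg/h of MgSO4 reaches S14, so S14 = 174.19/0.437 = 398.61 kg/h and vapour = 161.49 kg/h.
The evaporator receives (1−α)·560.1 of feed at 0.689 water and removes 0.566 of that water:
0.566×0.689×(1−α)×560.1 = 161.49
(1−α) = 161.49/218.42 = 0.7394;  α = 0.2606.

0.261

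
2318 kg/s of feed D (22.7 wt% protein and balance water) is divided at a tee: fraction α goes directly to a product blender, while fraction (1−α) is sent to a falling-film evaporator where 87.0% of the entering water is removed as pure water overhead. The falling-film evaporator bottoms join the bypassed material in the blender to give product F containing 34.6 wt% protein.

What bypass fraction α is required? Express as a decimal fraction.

0.489

All 2318×0.227 = 526.19 kg/s of protein reaches F, so F = 526.19/0.346 = 1520.8 kg/s and vapour = 797.23 kg/s.
The evaporator receives (1−α)·2318 of feed at 0.773 water and removes 0.870 of that water:
0.870×0.773×(1−α)×2318 = 797.23
(1−α) = 797.23/1558.9 = 0.5114;  α = 0.4886.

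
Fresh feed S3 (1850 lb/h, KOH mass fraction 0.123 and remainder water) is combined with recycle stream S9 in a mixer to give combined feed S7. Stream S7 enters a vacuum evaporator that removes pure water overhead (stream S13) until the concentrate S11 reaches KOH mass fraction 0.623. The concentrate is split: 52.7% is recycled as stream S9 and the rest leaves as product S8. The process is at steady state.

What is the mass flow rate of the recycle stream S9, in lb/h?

Overall KOH balance (none leaves overhead): KOH in fresh feed = KOH in product, i.e. 1850×0.123 = (1−0.527)·S11·0.623.
S11 = 227.55/(0.623×0.473) = 772.2 lb/h.
Recycle S9 = 0.527×772.2 = 406.95 lb/h.

406.9 lb/h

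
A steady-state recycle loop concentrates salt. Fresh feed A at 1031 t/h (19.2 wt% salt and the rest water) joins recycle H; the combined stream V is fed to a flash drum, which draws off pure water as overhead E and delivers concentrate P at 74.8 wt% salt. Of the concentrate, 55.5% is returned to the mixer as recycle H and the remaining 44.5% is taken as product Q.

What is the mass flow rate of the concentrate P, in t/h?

Overall salt balance (none leaves overhead): salt in fresh feed = salt in product, i.e. 1031×0.192 = (1−0.555)·P·0.748.
P = 197.95/(0.748×0.445) = 594.7 t/h.

594.7 t/h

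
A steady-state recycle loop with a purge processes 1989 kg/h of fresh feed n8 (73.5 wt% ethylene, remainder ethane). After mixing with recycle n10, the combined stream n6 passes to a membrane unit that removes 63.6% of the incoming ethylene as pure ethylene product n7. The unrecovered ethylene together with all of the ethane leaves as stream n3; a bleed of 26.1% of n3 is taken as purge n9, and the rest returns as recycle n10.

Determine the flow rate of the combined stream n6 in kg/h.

ethane enters only via n8 and leaves only via the purge: 1989×0.265 = 0.261×(ethane in n3), and the membrane unit passes all ethane, so ethane in n6 = ethane in n3 = 2019.5 kg/h.
ethylene in n6: m_A = 1989×0.735 + (1−0.261)·(1−0.636)·m_A, so m_A = 1461.9/0.7310 = 1999.9 kg/h.
n6 = 1999.9 + 2019.5 = 4019.4 kg/h.

4019 kg/h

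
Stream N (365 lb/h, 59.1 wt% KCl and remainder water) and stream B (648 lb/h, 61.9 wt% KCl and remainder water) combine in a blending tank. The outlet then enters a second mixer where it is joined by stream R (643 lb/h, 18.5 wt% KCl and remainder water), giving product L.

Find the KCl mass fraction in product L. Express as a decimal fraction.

0.444

Overall, product flow = 1656 lb/h.
KCl in = 365×0.591 + 648×0.619 + 643×0.185 = 735.78 lb/h.
KCl fraction in L = 0.444.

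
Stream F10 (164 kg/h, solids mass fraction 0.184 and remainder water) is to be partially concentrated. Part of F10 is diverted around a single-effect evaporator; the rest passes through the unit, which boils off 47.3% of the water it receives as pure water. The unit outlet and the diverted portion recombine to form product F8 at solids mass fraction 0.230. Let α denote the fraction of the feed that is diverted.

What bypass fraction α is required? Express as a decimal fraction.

All 164×0.184 = 30.176 kg/h of solids reaches F8, so F8 = 30.176/0.230 = 131.2 kg/h and vapour = 32.8 kg/h.
The evaporator receives (1−α)·164 of feed at 0.816 water and removes 0.473 of that water:
0.473×0.816×(1−α)×164 = 32.8
(1−α) = 32.8/63.299 = 0.5182;  α = 0.4818.

0.482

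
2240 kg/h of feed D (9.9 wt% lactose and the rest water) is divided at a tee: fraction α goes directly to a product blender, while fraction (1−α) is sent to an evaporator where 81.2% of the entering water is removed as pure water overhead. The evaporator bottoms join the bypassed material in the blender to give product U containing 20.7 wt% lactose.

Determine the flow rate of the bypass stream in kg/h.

All 2240×0.099 = 221.76 kg/h of lactose reaches U, so U = 221.76/0.207 = 1071.3 kg/h and vapour = 1168.7 kg/h.
The evaporator receives (1−α)·2240 of feed at 0.901 water and removes 0.812 of that water:
0.812×0.901×(1−α)×2240 = 1168.7
(1−α) = 1168.7/1638.8 = 0.7131;  α = 0.2869.
Bypass flow = 0.2869×2240 = 642.57 kg/h.

642.6 kg/h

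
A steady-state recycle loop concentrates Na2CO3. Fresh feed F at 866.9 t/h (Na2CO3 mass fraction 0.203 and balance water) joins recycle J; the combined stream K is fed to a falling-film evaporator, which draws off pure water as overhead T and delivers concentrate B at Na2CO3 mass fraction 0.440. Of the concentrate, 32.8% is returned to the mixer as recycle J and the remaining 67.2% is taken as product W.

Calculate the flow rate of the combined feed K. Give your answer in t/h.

Overall Na2CO3 balance (none leaves overhead): Na2CO3 in fresh feed = Na2CO3 in product, i.e. 866.9×0.203 = (1−0.328)·B·0.440.
B = 175.98/(0.440×0.672) = 595.17 t/h.
Recycle J = 0.328×595.17 = 195.22 t/h.
Combined feed K = 866.9 + 195.22 = 1062.1 t/h.

1062 t/h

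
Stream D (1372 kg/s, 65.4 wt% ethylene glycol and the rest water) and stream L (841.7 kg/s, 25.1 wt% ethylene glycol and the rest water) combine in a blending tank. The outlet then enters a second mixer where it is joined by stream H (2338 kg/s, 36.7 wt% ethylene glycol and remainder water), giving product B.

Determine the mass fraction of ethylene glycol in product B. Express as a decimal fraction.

0.432

Overall, product flow = 4551.7 kg/s.
ethylene glycol in = 1372×0.654 + 841.7×0.251 + 2338×0.367 = 1966.6 kg/s.
ethylene glycol fraction in B = 0.432.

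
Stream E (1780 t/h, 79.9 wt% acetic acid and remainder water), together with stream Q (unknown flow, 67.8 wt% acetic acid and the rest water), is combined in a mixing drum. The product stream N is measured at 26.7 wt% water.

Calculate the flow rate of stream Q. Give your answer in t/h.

Let Q be the unknown flow. Total out = 1780 + Q.
water balance: 357.78 + 0.322·Q = 0.267·(1780 + Q)
(0.322 − 0.267)·Q = 0.267×1780 − 357.78 = 117.48
Q = 117.48 / 0.055 = 2136 t/h

2136 t/h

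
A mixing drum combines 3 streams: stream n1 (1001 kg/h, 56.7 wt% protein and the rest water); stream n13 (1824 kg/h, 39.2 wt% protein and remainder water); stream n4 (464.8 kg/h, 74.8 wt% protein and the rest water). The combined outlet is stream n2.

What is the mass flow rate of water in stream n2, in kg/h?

water out = water in = 1001×0.433 + 1824×0.608 + 464.8×0.252 = 1659.6 kg/h.

1660 kg/h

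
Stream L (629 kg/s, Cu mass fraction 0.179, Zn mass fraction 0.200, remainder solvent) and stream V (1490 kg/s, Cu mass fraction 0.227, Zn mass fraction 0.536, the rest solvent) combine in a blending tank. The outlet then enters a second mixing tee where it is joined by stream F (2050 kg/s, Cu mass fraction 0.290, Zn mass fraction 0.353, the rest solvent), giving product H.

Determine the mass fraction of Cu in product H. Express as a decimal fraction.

0.251

Overall, product flow = 4169 kg/s.
Cu in = 629×0.179 + 1490×0.227 + 2050×0.290 = 1045.3 kg/s.
Cu fraction in H = 0.251.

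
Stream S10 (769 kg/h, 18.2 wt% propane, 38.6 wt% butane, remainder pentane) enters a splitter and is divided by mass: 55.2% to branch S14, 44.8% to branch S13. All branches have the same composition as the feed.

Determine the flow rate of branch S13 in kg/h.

344.5 kg/h

Branch S13 flow = 0.448×769 = 344.51 kg/h.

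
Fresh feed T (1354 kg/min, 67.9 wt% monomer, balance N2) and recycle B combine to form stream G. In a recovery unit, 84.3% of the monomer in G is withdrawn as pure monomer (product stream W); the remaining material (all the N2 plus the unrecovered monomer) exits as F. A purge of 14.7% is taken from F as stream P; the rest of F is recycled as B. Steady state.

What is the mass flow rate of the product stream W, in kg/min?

monomer in G: m_A = 1354×0.679 + (1−0.147)·(1−0.843)·m_A, so m_A = 919.37/0.8661 = 1061.5 kg/min.
Product W = 0.843×1061.5 = 894.87 kg/min.

894.9 kg/min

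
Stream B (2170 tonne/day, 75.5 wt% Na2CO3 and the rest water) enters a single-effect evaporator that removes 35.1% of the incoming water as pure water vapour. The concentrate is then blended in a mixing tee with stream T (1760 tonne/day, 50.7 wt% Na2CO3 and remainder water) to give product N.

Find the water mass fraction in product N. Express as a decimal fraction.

0.3240

Vapour removed = 0.351×0.245×2170 = 186.61 tonne/day; concentrate = 1983.4 tonne/day.
water reaching the mixer = 345.04 (from concentrate) + 1760×0.493 = 1212.7 tonne/day.
Product flow = 1983.4 + 1760 = 3743.4 tonne/day; water fraction = 0.3240.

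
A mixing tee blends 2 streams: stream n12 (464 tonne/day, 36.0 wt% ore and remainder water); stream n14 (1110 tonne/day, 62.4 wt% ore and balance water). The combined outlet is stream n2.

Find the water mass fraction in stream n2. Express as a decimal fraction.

Total flow out = 464 + 1110 = 1574 tonne/day.
water in = 464×0.640 + 1110×0.376 = 714.32 tonne/day.
water mass fraction in n2 = 714.32/1574 = 0.4538.

0.4538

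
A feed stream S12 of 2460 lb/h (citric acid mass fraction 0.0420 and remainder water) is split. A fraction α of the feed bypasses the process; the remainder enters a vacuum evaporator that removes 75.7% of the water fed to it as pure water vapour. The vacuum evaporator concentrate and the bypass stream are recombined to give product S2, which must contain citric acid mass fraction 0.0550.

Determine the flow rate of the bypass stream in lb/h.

1658 lb/h

All 2460×0.042 = 103.32 lb/h of citric acid reaches S2, so S2 = 103.32/0.055 = 1878.5 lb/h and vapour = 581.45 lb/h.
The evaporator receives (1−α)·2460 of feed at 0.958 water and removes 0.757 of that water:
0.757×0.958×(1−α)×2460 = 581.45
(1−α) = 581.45/1784 = 0.3259;  α = 0.6741.
Bypass flow = 0.6741×2460 = 1658.2 lb/h.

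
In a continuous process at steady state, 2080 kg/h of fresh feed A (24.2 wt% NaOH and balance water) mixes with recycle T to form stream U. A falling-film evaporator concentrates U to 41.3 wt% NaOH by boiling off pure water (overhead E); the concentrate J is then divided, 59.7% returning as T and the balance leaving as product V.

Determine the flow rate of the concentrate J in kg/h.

3024 kg/h

Overall NaOH balance (none leaves overhead): NaOH in fresh feed = NaOH in product, i.e. 2080×0.242 = (1−0.597)·J·0.413.
J = 503.36/(0.413×0.403) = 3024.3 kg/h.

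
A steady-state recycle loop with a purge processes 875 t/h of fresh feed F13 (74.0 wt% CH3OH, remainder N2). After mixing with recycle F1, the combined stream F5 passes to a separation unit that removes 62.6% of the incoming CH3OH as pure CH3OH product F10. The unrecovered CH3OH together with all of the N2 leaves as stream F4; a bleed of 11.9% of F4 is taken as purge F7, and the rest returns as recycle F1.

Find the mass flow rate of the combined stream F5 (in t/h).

N2 enters only via F13 and leaves only via the purge: 875×0.260 = 0.119×(N2 in F4), and the separation unit passes all N2, so N2 in F5 = N2 in F4 = 1911.8 t/h.
CH3OH in F5: m_A = 875×0.740 + (1−0.119)·(1−0.626)·m_A, so m_A = 647.5/0.6705 = 965.69 t/h.
F5 = 965.69 + 1911.8 = 2877.5 t/h.

2877 t/h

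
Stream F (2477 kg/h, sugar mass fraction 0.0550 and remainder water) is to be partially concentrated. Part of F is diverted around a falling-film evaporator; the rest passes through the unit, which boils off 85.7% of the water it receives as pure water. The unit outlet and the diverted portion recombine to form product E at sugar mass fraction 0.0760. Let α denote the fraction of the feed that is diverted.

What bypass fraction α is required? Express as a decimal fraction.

0.659

All 2477×0.055 = 136.24 kg/h of sugar reaches E, so E = 136.24/0.076 = 1792.6 kg/h and vapour = 684.43 kg/h.
The evaporator receives (1−α)·2477 of feed at 0.945 water and removes 0.857 of that water:
0.857×0.945×(1−α)×2477 = 684.43
(1−α) = 684.43/2006 = 0.3412;  α = 0.6588.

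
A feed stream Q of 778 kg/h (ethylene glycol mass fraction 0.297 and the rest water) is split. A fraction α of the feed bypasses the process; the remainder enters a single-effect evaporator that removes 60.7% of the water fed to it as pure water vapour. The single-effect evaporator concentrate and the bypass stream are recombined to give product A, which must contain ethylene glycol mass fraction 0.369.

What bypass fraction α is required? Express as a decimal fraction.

0.543

All 778×0.297 = 231.07 kg/h of ethylene glycol reaches A, so A = 231.07/0.369 = 626.2 kg/h and vapour = 151.8 kg/h.
The evaporator receives (1−α)·778 of feed at 0.703 water and removes 0.607 of that water:
0.607×0.703×(1−α)×778 = 151.8
(1−α) = 151.8/331.99 = 0.4573;  α = 0.5427.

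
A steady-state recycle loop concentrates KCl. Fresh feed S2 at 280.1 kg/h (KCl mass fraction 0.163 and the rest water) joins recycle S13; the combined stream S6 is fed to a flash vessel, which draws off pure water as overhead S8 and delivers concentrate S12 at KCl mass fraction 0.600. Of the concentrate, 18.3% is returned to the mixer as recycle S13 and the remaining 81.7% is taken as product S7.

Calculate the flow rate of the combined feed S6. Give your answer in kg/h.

Overall KCl balance (none leaves overhead): KCl in fresh feed = KCl in product, i.e. 280.1×0.163 = (1−0.183)·S12·0.600.
S12 = 45.656/(0.600×0.817) = 93.138 kg/h.
Recycle S13 = 0.183×93.138 = 17.044 kg/h.
Combined feed S6 = 280.1 + 17.044 = 297.14 kg/h.

297.1 kg/h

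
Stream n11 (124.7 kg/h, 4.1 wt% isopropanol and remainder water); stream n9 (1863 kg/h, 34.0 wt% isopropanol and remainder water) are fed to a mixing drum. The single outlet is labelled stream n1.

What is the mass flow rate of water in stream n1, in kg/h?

water out = water in = 124.7×0.959 + 1863×0.660 = 1349.2 kg/h.

1349 kg/h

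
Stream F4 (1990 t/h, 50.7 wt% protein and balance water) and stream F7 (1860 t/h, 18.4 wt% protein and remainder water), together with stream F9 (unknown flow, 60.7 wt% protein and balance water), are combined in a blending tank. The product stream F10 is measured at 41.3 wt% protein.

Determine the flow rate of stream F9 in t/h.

1231 t/h

Let F9 be the unknown flow. Total out = 3850 + F9.
protein balance: 1351.2 + 0.607·F9 = 0.413·(3850 + F9)
(0.607 − 0.413)·F9 = 0.413×3850 − 1351.2 = 238.88
F9 = 238.88 / 0.194 = 1231.3 t/h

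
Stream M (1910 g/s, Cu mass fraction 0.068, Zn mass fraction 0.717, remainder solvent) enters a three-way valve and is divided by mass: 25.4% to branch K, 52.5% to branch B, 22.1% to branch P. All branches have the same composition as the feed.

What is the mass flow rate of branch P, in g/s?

422.1 g/s

Branch P flow = 0.221×1910 = 422.11 g/s.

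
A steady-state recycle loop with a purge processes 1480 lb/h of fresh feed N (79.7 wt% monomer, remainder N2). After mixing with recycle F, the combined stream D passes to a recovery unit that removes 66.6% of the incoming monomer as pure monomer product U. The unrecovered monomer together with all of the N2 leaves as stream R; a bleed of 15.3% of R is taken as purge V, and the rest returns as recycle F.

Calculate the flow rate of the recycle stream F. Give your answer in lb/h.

N2 enters only via N and leaves only via the purge: 1480×0.203 = 0.153×(N2 in R), and the recovery unit passes all N2, so N2 in D = N2 in R = 1963.7 lb/h.
monomer in D: m_A = 1480×0.797 + (1−0.153)·(1−0.666)·m_A, so m_A = 1179.6/0.7171 = 1644.9 lb/h.
R = (1−0.666)×1644.9 + 1963.7 = 2513.1 lb/h.
Recycle F = (1−0.153)×2513.1 = 2128.6 lb/h.

2129 lb/h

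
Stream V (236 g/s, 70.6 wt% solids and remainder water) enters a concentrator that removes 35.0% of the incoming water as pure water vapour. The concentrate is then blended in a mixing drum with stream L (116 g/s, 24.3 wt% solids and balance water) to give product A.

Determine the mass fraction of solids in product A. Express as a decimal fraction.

0.5944

Vapour removed = 0.350×0.294×236 = 24.284 g/s; concentrate = 211.72 g/s.
solids reaching the mixer = 166.62 (from concentrate) + 116×0.243 = 194.8 g/s.
Product flow = 211.72 + 116 = 327.72 g/s; solids fraction = 0.5944.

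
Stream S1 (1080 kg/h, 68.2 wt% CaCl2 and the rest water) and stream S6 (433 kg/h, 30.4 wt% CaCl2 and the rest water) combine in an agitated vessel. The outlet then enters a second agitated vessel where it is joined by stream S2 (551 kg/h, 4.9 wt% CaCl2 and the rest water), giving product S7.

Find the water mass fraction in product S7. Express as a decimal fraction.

Overall, product flow = 2064 kg/h.
water in = 1080×0.318 + 433×0.696 + 551×0.951 = 1168.8 kg/h.
water fraction in S7 = 0.566.

0.566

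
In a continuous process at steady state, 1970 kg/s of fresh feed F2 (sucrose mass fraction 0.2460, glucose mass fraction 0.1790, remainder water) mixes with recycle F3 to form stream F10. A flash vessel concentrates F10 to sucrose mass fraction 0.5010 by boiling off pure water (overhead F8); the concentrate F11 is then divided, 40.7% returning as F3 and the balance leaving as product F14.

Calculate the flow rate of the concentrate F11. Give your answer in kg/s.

1631 kg/s

Overall sucrose balance (none leaves overhead): sucrose in fresh feed = sucrose in product, i.e. 1970×0.246 = (1−0.407)·F11·0.501.
F11 = 484.62/(0.501×0.593) = 1631.2 kg/s.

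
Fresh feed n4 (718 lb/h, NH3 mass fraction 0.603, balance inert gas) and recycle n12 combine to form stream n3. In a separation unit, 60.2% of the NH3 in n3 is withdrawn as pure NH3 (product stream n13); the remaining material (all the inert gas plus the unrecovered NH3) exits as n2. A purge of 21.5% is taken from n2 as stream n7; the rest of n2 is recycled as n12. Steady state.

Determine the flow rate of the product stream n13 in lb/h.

NH3 in n3: m_A = 718×0.603 + (1−0.215)·(1−0.602)·m_A, so m_A = 432.95/0.6876 = 629.69 lb/h.
Product n13 = 0.602×629.69 = 379.07 lb/h.

379.1 lb/h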